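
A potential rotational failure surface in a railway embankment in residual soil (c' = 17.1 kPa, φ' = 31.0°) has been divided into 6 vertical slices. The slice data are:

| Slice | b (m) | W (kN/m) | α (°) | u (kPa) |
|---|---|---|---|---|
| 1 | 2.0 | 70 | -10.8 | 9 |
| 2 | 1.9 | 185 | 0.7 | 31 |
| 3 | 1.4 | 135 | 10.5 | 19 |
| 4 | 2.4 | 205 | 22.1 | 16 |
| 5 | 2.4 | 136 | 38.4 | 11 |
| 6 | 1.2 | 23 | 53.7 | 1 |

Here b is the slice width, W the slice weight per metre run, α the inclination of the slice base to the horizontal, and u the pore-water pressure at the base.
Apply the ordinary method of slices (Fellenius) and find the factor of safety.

Ordinary method of slices: FS = Σ[c'·Δl_i + (W_i cosα_i − u_i·Δl_i)·tanφ'] / Σ W_i sinα_i, with Δl_i = b_i / cosα_i.
Slice 1: Δl = 2.0/cos(-10.8°) = 2.036 m; N'_1 = 70·cos(-10.8°) − 9·2.036 = 50.4; c'Δl = 34.82; W sinα = -13.1
Slice 2: Δl = 1.9/cos0.7° = 1.900 m; N'_2 = 185·cos0.7° − 31·1.900 = 126.1; c'Δl = 32.49; W sinα = 2.3
Slice 3: Δl = 1.4/cos10.5° = 1.424 m; N'_3 = 135·cos10.5° − 19·1.424 = 105.7; c'Δl = 24.35; W sinα = 24.6
Slice 4: Δl = 2.4/cos22.1° = 2.590 m; N'_4 = 205·cos22.1° − 16·2.590 = 148.5; c'Δl = 44.29; W sinα = 77.1
Slice 5: Δl = 2.4/cos38.4° = 3.062 m; N'_5 = 136·cos38.4° − 11·3.062 = 72.9; c'Δl = 52.37; W sinα = 84.5
Slice 6: Δl = 1.2/cos53.7° = 2.027 m; N'_6 = 23·cos53.7° − 1·2.027 = 11.6; c'Δl = 34.66; W sinα = 18.5
Σc'Δl = 223.0 kN/m; ΣN' = 515.2 kN/m; ΣW sinα = 193.9 kN/m
Resisting = 223.0 + 515.2·tan31.0° = 223.0 + 309.6 = 532.5 kN/m
FS = 532.5 / 193.9 = 2.747

FS = 2.75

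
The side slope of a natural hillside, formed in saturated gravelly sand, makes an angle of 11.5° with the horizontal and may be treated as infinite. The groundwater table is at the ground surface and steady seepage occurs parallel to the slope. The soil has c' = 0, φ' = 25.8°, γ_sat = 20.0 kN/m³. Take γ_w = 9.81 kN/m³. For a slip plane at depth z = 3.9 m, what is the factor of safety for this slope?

With seepage parallel to the slope and the water table at the surface, the effective normal stress on the slip plane uses the buoyant unit weight γ' = γ_sat − γ_w while the driving shear stress uses γ_sat:
FS = [c' + γ' z cos²β tanφ'] / [γ_sat z sinβ cosβ]
(For c' = 0 this reduces to FS = (γ'/γ_sat)·tanφ'/tanβ.)
γ' = 20.0 − 9.81 = 10.19 kN/m³
Numerator = 0.0 + 10.19·3.9·cos²11.5°·tan25.8° = 0.0 + 10.19·3.9·0.9603·0.4834 = 18.448 kPa
Denominator = 20.0·3.9·sin11.5°·cos11.5° = 20.0·3.9·0.1994·0.9799 = 15.239 kPa
FS = 18.448 / 15.239 = 1.211

FS = 1.21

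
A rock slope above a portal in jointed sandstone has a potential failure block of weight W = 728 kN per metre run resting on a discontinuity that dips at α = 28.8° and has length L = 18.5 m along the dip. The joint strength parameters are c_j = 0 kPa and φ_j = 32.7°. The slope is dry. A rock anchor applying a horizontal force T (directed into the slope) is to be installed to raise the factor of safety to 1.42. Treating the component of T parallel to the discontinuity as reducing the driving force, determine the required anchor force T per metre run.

Resolving forces along and normal to the sliding plane, with the horizontal anchor force T adding T·sinα to the effective normal force and T·cosα acting up the plane against the driving force:
FS = [c_jL + (W cosα + T sinα) tanφ_j] / [W sinα − T cosα]
Without the anchor: N' = 638.0 kN/m, driving T_d = 350.7 kN/m, resisting R = 0·18.5 + 638.0·tan32.7° = 409.6 kN/m, FS = 1.17.
Setting FS = 1.42 and solving for T:
1.42·(350.7 − T cos28.8°) = 409.6 + T sin28.8°·tan32.7°
T·(sin28.8°·tan32.7° + 1.42·cos28.8°) = 1.42·350.7 − 409.6
T·(0.4818·0.6420 + 1.42·0.8763) = 498.0 − 409.6 = 88.5
T·1.5536 = 88.5
T = 56.9 kN/m

T = 57 kN/m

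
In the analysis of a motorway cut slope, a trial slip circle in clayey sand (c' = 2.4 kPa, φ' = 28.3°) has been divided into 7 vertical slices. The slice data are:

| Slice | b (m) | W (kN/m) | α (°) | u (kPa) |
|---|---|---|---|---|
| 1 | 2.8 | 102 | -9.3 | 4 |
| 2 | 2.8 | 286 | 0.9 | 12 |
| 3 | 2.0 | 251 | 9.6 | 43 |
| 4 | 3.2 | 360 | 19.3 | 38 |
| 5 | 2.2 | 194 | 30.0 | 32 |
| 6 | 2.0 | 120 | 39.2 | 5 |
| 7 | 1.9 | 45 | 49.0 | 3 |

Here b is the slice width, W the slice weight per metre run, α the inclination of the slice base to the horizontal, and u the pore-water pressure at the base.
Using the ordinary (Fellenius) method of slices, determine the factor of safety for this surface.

Ordinary method of slices: FS = Σ[c'·Δl_i + (W_i cosα_i − u_i·Δl_i)·tanφ'] / Σ W_i sinα_i, with Δl_i = b_i / cosα_i.
Slice 1: Δl = 2.8/cos(-9.3°) = 2.837 m; N'_1 = 102·cos(-9.3°) − 4·2.837 = 89.3; c'Δl = 6.81; W sinα = -16.5
Slice 2: Δl = 2.8/cos0.9° = 2.800 m; N'_2 = 286·cos0.9° − 12·2.800 = 252.4; c'Δl = 6.72; W sinα = 4.5
Slice 3: Δl = 2.0/cos9.6° = 2.028 m; N'_3 = 251·cos9.6° − 43·2.028 = 160.3; c'Δl = 4.87; W sinα = 41.9
Slice 4: Δl = 3.2/cos19.3° = 3.391 m; N'_4 = 360·cos19.3° − 38·3.391 = 210.9; c'Δl = 8.14; W sinα = 119.0
Slice 5: Δl = 2.2/cos30.0° = 2.540 m; N'_5 = 194·cos30.0° − 32·2.540 = 86.7; c'Δl = 6.10; W sinα = 97.0
Slice 6: Δl = 2.0/cos39.2° = 2.581 m; N'_6 = 120·cos39.2° − 5·2.581 = 80.1; c'Δl = 6.19; W sinα = 75.8
Slice 7: Δl = 1.9/cos49.0° = 2.896 m; N'_7 = 45·cos49.0° − 3·2.896 = 20.8; c'Δl = 6.95; W sinα = 34.0
Σc'Δl = 45.8 kN/m; ΣN' = 900.5 kN/m; ΣW sinα = 355.7 kN/m
Resisting = 45.8 + 900.5·tan28.3° = 45.8 + 484.9 = 530.6 kN/m
FS = 530.6 / 355.7 = 1.492

FS = 1.49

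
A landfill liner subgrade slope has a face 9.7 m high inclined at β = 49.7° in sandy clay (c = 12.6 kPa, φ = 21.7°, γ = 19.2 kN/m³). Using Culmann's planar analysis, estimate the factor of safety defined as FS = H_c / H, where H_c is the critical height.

FS = 1.64

H_c = (4c/γ) · sinβ cosφ / [1 − cos(β − φ)]
    = (4·12.6/19.2) · sin49.7°·cos21.7° / [1 − cos28.0°]
    = 2.625 · 0.7086 / 0.1171 = 15.89 m
FS = H_c / H = 15.89 / 9.7 = 1.638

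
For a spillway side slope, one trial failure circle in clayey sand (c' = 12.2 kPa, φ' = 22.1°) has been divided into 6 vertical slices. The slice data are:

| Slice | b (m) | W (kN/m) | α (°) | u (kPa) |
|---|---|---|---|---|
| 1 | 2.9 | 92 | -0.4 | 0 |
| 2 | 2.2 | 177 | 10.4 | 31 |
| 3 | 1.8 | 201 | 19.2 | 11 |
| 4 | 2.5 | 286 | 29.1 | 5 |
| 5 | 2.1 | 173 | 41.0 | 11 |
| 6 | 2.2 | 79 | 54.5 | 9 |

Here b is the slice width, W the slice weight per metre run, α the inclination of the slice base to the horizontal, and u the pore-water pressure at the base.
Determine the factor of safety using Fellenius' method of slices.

FS = 1.18

Ordinary method of slices: FS = Σ[c'·Δl_i + (W_i cosα_i − u_i·Δl_i)·tanφ'] / Σ W_i sinα_i, with Δl_i = b_i / cosα_i.
Slice 1: Δl = 2.9/cos(-0.4°) = 2.900 m; N'_1 = 92·cos(-0.4°) − 0·2.900 = 92.0; c'Δl = 35.38; W sinα = -0.6
Slice 2: Δl = 2.2/cos10.4° = 2.237 m; N'_2 = 177·cos10.4° − 31·2.237 = 104.8; c'Δl = 27.29; W sinα = 32.0
Slice 3: Δl = 1.8/cos19.2° = 1.906 m; N'_3 = 201·cos19.2° − 11·1.906 = 168.9; c'Δl = 23.25; W sinα = 66.1
Slice 4: Δl = 2.5/cos29.1° = 2.861 m; N'_4 = 286·cos29.1° − 5·2.861 = 235.6; c'Δl = 34.91; W sinα = 139.1
Slice 5: Δl = 2.1/cos41.0° = 2.783 m; N'_5 = 173·cos41.0° − 11·2.783 = 100.0; c'Δl = 33.95; W sinα = 113.5
Slice 6: Δl = 2.2/cos54.5° = 3.789 m; N'_6 = 79·cos54.5° − 9·3.789 = 11.8; c'Δl = 46.22; W sinα = 64.3
Σc'Δl = 201.0 kN/m; ΣN' = 712.9 kN/m; ΣW sinα = 414.3 kN/m
Resisting = 201.0 + 712.9·tan22.1° = 201.0 + 289.5 = 490.5 kN/m
FS = 490.5 / 414.3 = 1.184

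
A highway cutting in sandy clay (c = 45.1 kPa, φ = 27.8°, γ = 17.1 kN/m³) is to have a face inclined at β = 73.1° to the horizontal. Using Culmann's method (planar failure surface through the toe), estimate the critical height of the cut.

H_c = 30.10 m

Culmann's analysis gives the critical failure plane at α_cr = (β + φ)/2 = (73.1 + 27.8)/2 = 50.4°, and the critical height
H_c = (4c/γ) · sinβ cosφ / [1 − cos(β − φ)]
    = (4·45.1/17.1) · sin73.1°·cos27.8° / [1 − cos(45.3°)]
    = 10.550 · 0.9568·0.8846 / [1 − 0.7034]
    = 10.550 · 0.8464 / 0.2966
    = 30.10 m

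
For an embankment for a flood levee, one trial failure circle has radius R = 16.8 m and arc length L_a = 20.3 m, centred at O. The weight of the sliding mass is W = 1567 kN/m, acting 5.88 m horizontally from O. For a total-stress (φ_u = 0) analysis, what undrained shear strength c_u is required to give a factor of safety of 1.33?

FS = c_u·L_a·R / (W·d), so c_u = FS·W·d / (L_a·R).
c_u = 1.33·1567·5.88 / (20.30·16.8) = 12254.6 / 341.04 = 35.93 kPa

c_u = 35.9 kPa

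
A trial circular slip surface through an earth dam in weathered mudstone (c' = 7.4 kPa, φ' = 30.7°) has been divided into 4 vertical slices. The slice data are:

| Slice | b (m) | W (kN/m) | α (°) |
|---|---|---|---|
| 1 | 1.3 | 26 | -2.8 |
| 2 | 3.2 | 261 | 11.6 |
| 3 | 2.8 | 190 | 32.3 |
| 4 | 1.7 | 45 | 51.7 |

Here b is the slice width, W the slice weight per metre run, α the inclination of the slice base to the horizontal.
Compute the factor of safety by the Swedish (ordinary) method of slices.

Ordinary method of slices: FS = Σ[c'·Δl_i + (W_i cosα_i)·tanφ'] / Σ W_i sinα_i, with Δl_i = b_i / cosα_i.
Slice 1: Δl = 1.3/cos(-2.8°) = 1.302 m; N'_1 = 26·cos(-2.8°) = 26.0; c'Δl = 9.63; W sinα = -1.3
Slice 2: Δl = 3.2/cos11.6° = 3.267 m; N'_2 = 261·cos11.6° = 255.7; c'Δl = 24.17; W sinα = 52.5
Slice 3: Δl = 2.8/cos32.3° = 3.313 m; N'_3 = 190·cos32.3° = 160.6; c'Δl = 24.51; W sinα = 101.5
Slice 4: Δl = 1.7/cos51.7° = 2.743 m; N'_4 = 45·cos51.7° = 27.9; c'Δl = 20.30; W sinα = 35.3
Σc'Δl = 78.6 kN/m; ΣN' = 470.1 kN/m; ΣW sinα = 188.1 kN/m
Resisting = 78.6 + 470.1·tan30.7° = 78.6 + 279.1 = 357.8 kN/m
FS = 357.8 / 188.1 = 1.902

FS = 1.90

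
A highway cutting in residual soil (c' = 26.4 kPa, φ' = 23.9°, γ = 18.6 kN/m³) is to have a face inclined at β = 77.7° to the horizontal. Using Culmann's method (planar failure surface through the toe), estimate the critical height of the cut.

H_c = 12.39 m

Culmann's analysis gives the critical failure plane at α_cr = (β + φ')/2 = (77.7 + 23.9)/2 = 50.8°, and the critical height
H_c = (4c'/γ) · sinβ cosφ' / [1 − cos(β − φ')]
    = (4·26.4/18.6) · sin77.7°·cos23.9° / [1 − cos(53.8°)]
    = 5.677 · 0.9770·0.9143 / [1 − 0.5906]
    = 5.677 · 0.8933 / 0.4094
    = 12.39 m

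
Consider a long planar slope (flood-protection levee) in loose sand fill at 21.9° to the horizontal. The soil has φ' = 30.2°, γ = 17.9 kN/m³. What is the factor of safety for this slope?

FS = 1.45

For a dry cohesionless infinite slope the factor of safety is FS = tanφ' / tanβ.
FS = tan30.2° / tan21.9° = 0.5820 / 0.4020 = 1.448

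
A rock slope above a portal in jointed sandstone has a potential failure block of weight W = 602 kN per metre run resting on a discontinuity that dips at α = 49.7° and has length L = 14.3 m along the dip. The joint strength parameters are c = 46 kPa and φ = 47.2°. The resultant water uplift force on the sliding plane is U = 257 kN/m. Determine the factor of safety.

FS = 1.74

Resolving the block weight along and normal to the plane and applying the Mohr–Coulomb strength on the joint:
N' = W cosα − U = 602·cos49.7° − 257 = 132.4 kN/m
Driving force T = W sinα = 602·sin49.7° = 459.1 kN/m
Resisting force R = c·L + N'·tanφ = 46·14.3 + 132.4·tan47.2° = 657.8 + 142.9 = 800.7 kN/m
FS = R / T = 800.7 / 459.1 = 1.744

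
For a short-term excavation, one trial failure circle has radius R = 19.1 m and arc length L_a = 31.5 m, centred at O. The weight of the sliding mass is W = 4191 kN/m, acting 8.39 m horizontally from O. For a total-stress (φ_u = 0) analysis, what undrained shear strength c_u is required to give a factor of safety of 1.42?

FS = c_u·L_a·R / (W·d), so c_u = FS·W·d / (L_a·R).
c_u = 1.42·4191·8.39 / (31.50·19.1) = 49930.7 / 601.65 = 82.99 kPa

c_u = 83.0 kPa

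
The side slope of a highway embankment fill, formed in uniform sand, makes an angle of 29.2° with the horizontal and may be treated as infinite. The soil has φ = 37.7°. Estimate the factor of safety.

For a dry cohesionless infinite slope the factor of safety is FS = tanφ / tanβ.
FS = tan37.7° / tan29.2° = 0.7729 / 0.5589 = 1.383

FS = 1.38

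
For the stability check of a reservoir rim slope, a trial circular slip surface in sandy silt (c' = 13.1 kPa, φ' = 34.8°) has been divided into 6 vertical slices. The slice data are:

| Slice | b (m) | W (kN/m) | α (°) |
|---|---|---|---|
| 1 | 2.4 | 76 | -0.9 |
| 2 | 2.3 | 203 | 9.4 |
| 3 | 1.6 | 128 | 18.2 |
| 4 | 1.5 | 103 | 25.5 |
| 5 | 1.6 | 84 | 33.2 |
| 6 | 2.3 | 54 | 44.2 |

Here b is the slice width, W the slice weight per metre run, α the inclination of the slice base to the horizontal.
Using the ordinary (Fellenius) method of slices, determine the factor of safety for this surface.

FS = 2.95

Ordinary method of slices: FS = Σ[c'·Δl_i + (W_i cosα_i)·tanφ'] / Σ W_i sinα_i, with Δl_i = b_i / cosα_i.
Slice 1: Δl = 2.4/cos(-0.9°) = 2.400 m; N'_1 = 76·cos(-0.9°) = 76.0; c'Δl = 31.44; W sinα = -1.2
Slice 2: Δl = 2.3/cos9.4° = 2.331 m; N'_2 = 203·cos9.4° = 200.3; c'Δl = 30.54; W sinα = 33.2
Slice 3: Δl = 1.6/cos18.2° = 1.684 m; N'_3 = 128·cos18.2° = 121.6; c'Δl = 22.06; W sinα = 40.0
Slice 4: Δl = 1.5/cos25.5° = 1.662 m; N'_4 = 103·cos25.5° = 93.0; c'Δl = 21.77; W sinα = 44.3
Slice 5: Δl = 1.6/cos33.2° = 1.912 m; N'_5 = 84·cos33.2° = 70.3; c'Δl = 25.05; W sinα = 46.0
Slice 6: Δl = 2.3/cos44.2° = 3.208 m; N'_6 = 54·cos44.2° = 38.7; c'Δl = 42.03; W sinα = 37.6
Σc'Δl = 172.9 kN/m; ΣN' = 599.8 kN/m; ΣW sinα = 199.9 kN/m
Resisting = 172.9 + 599.8·tan34.8° = 172.9 + 416.9 = 589.8 kN/m
FS = 589.8 / 199.9 = 2.950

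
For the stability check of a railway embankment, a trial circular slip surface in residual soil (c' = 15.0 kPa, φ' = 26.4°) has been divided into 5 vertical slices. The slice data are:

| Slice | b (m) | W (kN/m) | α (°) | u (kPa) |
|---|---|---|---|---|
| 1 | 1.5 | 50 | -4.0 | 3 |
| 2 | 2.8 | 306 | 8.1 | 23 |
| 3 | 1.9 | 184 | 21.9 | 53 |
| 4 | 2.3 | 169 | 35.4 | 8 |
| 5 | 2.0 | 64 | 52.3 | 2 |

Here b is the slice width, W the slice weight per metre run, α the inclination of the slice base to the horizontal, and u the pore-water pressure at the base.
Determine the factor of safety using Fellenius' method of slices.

FS = 1.68

Ordinary method of slices: FS = Σ[c'·Δl_i + (W_i cosα_i − u_i·Δl_i)·tanφ'] / Σ W_i sinα_i, with Δl_i = b_i / cosα_i.
Slice 1: Δl = 1.5/cos(-4.0°) = 1.504 m; N'_1 = 50·cos(-4.0°) − 3·1.504 = 45.4; c'Δl = 22.55; W sinα = -3.5
Slice 2: Δl = 2.8/cos8.1° = 2.828 m; N'_2 = 306·cos8.1° − 23·2.828 = 237.9; c'Δl = 42.42; W sinα = 43.1
Slice 3: Δl = 1.9/cos21.9° = 2.048 m; N'_3 = 184·cos21.9° − 53·2.048 = 62.2; c'Δl = 30.72; W sinα = 68.6
Slice 4: Δl = 2.3/cos35.4° = 2.822 m; N'_4 = 169·cos35.4° − 8·2.822 = 115.2; c'Δl = 42.32; W sinα = 97.9
Slice 5: Δl = 2.0/cos52.3° = 3.271 m; N'_5 = 64·cos52.3° − 2·3.271 = 32.6; c'Δl = 49.06; W sinα = 50.6
Σc'Δl = 187.1 kN/m; ΣN' = 493.2 kN/m; ΣW sinα = 256.8 kN/m
Resisting = 187.1 + 493.2·tan26.4° = 187.1 + 244.8 = 431.9 kN/m
FS = 431.9 / 256.8 = 1.682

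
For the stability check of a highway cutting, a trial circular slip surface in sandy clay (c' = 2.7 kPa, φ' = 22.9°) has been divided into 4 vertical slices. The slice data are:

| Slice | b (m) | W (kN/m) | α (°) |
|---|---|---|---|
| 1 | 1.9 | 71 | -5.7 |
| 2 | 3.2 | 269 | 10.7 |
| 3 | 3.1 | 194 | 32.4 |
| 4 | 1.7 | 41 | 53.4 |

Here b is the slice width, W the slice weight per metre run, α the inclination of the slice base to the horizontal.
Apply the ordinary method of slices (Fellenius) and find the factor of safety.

FS = 1.41

Ordinary method of slices: FS = Σ[c'·Δl_i + (W_i cosα_i)·tanφ'] / Σ W_i sinα_i, with Δl_i = b_i / cosα_i.
Slice 1: Δl = 1.9/cos(-5.7°) = 1.909 m; N'_1 = 71·cos(-5.7°) = 70.6; c'Δl = 5.16; W sinα = -7.1
Slice 2: Δl = 3.2/cos10.7° = 3.257 m; N'_2 = 269·cos10.7° = 264.3; c'Δl = 8.79; W sinα = 49.9
Slice 3: Δl = 3.1/cos32.4° = 3.672 m; N'_3 = 194·cos32.4° = 163.8; c'Δl = 9.91; W sinα = 104.0
Slice 4: Δl = 1.7/cos53.4° = 2.851 m; N'_4 = 41·cos53.4° = 24.4; c'Δl = 7.70; W sinα = 32.9
Σc'Δl = 31.6 kN/m; ΣN' = 523.2 kN/m; ΣW sinα = 179.8 kN/m
Resisting = 31.6 + 523.2·tan22.9° = 31.6 + 221.0 = 252.6 kN/m
FS = 252.6 / 179.8 = 1.405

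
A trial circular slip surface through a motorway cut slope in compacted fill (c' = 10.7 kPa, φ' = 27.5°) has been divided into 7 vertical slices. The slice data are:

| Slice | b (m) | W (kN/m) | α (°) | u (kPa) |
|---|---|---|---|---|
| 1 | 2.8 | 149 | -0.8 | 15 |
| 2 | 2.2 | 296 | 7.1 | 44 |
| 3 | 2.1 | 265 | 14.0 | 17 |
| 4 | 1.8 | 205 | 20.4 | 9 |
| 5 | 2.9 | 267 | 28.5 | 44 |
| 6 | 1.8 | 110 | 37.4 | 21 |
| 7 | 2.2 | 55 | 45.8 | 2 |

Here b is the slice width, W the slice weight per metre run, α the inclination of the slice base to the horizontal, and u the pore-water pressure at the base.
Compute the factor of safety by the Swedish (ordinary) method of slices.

Ordinary method of slices: FS = Σ[c'·Δl_i + (W_i cosα_i − u_i·Δl_i)·tanφ'] / Σ W_i sinα_i, with Δl_i = b_i / cosα_i.
Slice 1: Δl = 2.8/cos(-0.8°) = 2.800 m; N'_1 = 149·cos(-0.8°) − 15·2.800 = 107.0; c'Δl = 29.96; W sinα = -2.1
Slice 2: Δl = 2.2/cos7.1° = 2.217 m; N'_2 = 296·cos7.1° − 44·2.217 = 196.2; c'Δl = 23.72; W sinα = 36.6
Slice 3: Δl = 2.1/cos14.0° = 2.164 m; N'_3 = 265·cos14.0° − 17·2.164 = 220.3; c'Δl = 23.16; W sinα = 64.1
Slice 4: Δl = 1.8/cos20.4° = 1.920 m; N'_4 = 205·cos20.4° − 9·1.920 = 174.9; c'Δl = 20.55; W sinα = 71.5
Slice 5: Δl = 2.9/cos28.5° = 3.300 m; N'_5 = 267·cos28.5° − 44·3.300 = 89.4; c'Δl = 35.31; W sinα = 127.4
Slice 6: Δl = 1.8/cos37.4° = 2.266 m; N'_6 = 110·cos37.4° − 21·2.266 = 39.8; c'Δl = 24.24; W sinα = 66.8
Slice 7: Δl = 2.2/cos45.8° = 3.156 m; N'_7 = 55·cos45.8° − 2·3.156 = 32.0; c'Δl = 33.77; W sinα = 39.4
Σc'Δl = 190.7 kN/m; ΣN' = 859.6 kN/m; ΣW sinα = 403.7 kN/m
Resisting = 190.7 + 859.6·tan27.5° = 190.7 + 447.5 = 638.2 kN/m
FS = 638.2 / 403.7 = 1.581

FS = 1.58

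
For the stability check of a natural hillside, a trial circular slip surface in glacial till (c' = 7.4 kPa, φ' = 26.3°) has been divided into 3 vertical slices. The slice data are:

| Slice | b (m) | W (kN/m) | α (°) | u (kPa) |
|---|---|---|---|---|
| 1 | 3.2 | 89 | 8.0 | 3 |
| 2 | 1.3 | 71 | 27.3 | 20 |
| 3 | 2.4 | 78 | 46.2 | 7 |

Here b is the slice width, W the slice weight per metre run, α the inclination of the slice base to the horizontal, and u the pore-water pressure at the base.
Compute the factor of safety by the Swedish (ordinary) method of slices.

Ordinary method of slices: FS = Σ[c'·Δl_i + (W_i cosα_i − u_i·Δl_i)·tanφ'] / Σ W_i sinα_i, with Δl_i = b_i / cosα_i.
Slice 1: Δl = 3.2/cos8.0° = 3.231 m; N'_1 = 89·cos8.0° − 3·3.231 = 78.4; c'Δl = 23.91; W sinα = 12.4
Slice 2: Δl = 1.3/cos27.3° = 1.463 m; N'_2 = 71·cos27.3° − 20·1.463 = 33.8; c'Δl = 10.83; W sinα = 32.6
Slice 3: Δl = 2.4/cos46.2° = 3.467 m; N'_3 = 78·cos46.2° − 7·3.467 = 29.7; c'Δl = 25.66; W sinα = 56.3
Σc'Δl = 60.4 kN/m; ΣN' = 142.0 kN/m; ΣW sinα = 101.2 kN/m
Resisting = 60.4 + 142.0·tan26.3° = 60.4 + 70.2 = 130.6 kN/m
FS = 130.6 / 101.2 = 1.290

FS = 1.29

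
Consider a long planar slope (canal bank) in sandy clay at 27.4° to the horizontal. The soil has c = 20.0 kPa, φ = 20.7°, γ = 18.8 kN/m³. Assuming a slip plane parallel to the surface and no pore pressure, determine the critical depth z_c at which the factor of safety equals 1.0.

Setting FS = 1.00 in FS = [c + γz cos²β tanφ] / [γz sinβ cosβ] and solving for z:
z = c / [γ cosβ (FS·sinβ − cosβ·tanφ)]
  = 20.0 / [18.8·cos27.4°·(1.00·sin27.4° − cos27.4°·tan20.7°)]
  = 20.0 / [18.8·0.8878·(1.00·0.4602 − 0.8878·0.3779)]
  = 20.0 / 2.0817 = 9.607 m

z_c = 9.61 m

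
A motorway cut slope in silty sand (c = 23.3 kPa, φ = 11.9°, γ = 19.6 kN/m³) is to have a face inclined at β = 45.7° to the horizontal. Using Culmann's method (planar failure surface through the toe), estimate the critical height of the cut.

Culmann's analysis gives the critical failure plane at α_cr = (β + φ)/2 = (45.7 + 11.9)/2 = 28.8°, and the critical height
H_c = (4c/γ) · sinβ cosφ / [1 − cos(β − φ)]
    = (4·23.3/19.6) · sin45.7°·cos11.9° / [1 − cos(33.8°)]
    = 4.755 · 0.7157·0.9785 / [1 − 0.8310]
    = 4.755 · 0.7003 / 0.1690
    = 19.70 m

H_c = 19.70 m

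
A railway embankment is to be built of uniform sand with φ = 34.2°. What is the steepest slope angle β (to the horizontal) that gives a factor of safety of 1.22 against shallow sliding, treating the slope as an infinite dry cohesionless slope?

For an infinite dry cohesionless slope FS = tanφ/tanβ, so tanβ = tanφ / FS.
tanβ = tan34.2° / 1.22 = 0.6796 / 1.22 = 0.5570
β = arctan(0.5570) = 29.12°

β = 29.1°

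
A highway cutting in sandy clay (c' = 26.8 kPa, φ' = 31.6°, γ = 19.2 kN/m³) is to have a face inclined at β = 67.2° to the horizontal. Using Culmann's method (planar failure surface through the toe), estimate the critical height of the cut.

H_c = 23.46 m

Culmann's analysis gives the critical failure plane at α_cr = (β + φ')/2 = (67.2 + 31.6)/2 = 49.4°, and the critical height
H_c = (4c'/γ) · sinβ cosφ' / [1 − cos(β − φ')]
    = (4·26.8/19.2) · sin67.2°·cos31.6° / [1 − cos(35.6°)]
    = 5.583 · 0.9219·0.8517 / [1 − 0.8131]
    = 5.583 · 0.7852 / 0.1869
    = 23.46 m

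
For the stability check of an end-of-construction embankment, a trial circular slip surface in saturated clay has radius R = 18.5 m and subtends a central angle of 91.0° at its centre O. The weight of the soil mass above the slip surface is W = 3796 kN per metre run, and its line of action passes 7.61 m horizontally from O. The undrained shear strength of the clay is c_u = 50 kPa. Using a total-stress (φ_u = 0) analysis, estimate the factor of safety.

FS = 0.94

Taking moments about the centre O, the resisting moment is provided by the undrained shear strength acting along the arc:
Arc length L_a = R·θ = 18.5·(91.0°·π/180) = 18.5·1.5882 = 29.38 m
M_R = c_u·L_a·R = 50·29.38·18.5 = 27178.9 kN·m/m
M_D = W·d = 3796·7.61 = 28887.6 kN·m/m
FS = M_R / M_D = 27178.9 / 28887.6 = 0.941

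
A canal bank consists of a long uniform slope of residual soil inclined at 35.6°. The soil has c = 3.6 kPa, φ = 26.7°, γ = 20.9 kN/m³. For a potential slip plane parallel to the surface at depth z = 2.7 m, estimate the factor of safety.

For an infinite slope with a slip plane parallel to the surface (no pore pressure): FS = [c + γz cos²β tanφ] / [γz sinβ cosβ].
γz = 20.9·2.7 = 56.43 kN/m²
Numerator = 3.6 + 56.43·cos²35.6°·tan26.7° = 3.6 + 56.43·0.6611·0.5029 = 22.364 kPa
Denominator = 56.43·sin35.6°·cos35.6° = 56.43·0.5821·0.8131 = 26.710 kPa
FS = 22.364 / 26.710 = 0.837

FS = 0.84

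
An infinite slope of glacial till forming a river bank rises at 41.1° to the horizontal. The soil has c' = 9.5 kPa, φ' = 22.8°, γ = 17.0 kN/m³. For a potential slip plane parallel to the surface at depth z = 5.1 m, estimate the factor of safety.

FS = 0.70

For an infinite slope with a slip plane parallel to the surface (no pore pressure): FS = [c' + γz cos²β tanφ'] / [γz sinβ cosβ].
γz = 17.0·5.1 = 86.70 kN/m²
Numerator = 9.5 + 86.70·cos²41.1°·tan22.8° = 9.5 + 86.70·0.5679·0.4204 = 30.196 kPa
Denominator = 86.70·sin41.1°·cos41.1° = 86.70·0.6574·0.7536 = 42.949 kPa
FS = 30.196 / 42.949 = 0.703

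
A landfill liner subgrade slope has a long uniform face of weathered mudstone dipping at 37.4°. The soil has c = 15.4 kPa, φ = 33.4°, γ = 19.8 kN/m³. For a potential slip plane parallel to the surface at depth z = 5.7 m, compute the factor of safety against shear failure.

FS = 1.15

For an infinite slope with a slip plane parallel to the surface (no pore pressure): FS = [c + γz cos²β tanφ] / [γz sinβ cosβ].
γz = 19.8·5.7 = 112.86 kN/m²
Numerator = 15.4 + 112.86·cos²37.4°·tan33.4° = 15.4 + 112.86·0.6311·0.6594 = 62.364 kPa
Denominator = 112.86·sin37.4°·cos37.4° = 112.86·0.6074·0.7944 = 54.456 kPa
FS = 62.364 / 54.456 = 1.145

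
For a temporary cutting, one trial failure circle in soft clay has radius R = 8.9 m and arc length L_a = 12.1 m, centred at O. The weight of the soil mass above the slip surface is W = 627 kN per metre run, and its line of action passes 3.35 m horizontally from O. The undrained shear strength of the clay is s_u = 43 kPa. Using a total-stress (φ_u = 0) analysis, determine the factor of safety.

Taking moments about the centre O, the resisting moment is provided by the undrained shear strength acting along the arc:
M_R = s_u·L_a·R = 43·12.10·8.9 = 4630.7 kN·m/m
M_D = W·d = 627·3.35 = 2100.5 kN·m/m
FS = M_R / M_D = 4630.7 / 2100.5 = 2.205

FS = 2.20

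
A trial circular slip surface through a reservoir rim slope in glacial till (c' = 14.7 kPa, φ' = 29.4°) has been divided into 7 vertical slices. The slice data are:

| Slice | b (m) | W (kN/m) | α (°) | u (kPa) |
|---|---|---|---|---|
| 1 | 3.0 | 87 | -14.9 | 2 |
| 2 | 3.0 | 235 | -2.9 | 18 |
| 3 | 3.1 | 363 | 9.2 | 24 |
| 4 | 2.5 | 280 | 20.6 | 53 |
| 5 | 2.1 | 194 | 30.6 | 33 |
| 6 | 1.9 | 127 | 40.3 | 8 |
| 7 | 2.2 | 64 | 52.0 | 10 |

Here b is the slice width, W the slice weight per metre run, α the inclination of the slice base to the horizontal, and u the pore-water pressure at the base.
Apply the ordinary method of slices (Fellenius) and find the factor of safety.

FS = 2.17

Ordinary method of slices: FS = Σ[c'·Δl_i + (W_i cosα_i − u_i·Δl_i)·tanφ'] / Σ W_i sinα_i, with Δl_i = b_i / cosα_i.
Slice 1: Δl = 3.0/cos(-14.9°) = 3.104 m; N'_1 = 87·cos(-14.9°) − 2·3.104 = 77.9; c'Δl = 45.63; W sinα = -22.4
Slice 2: Δl = 3.0/cos(-2.9°) = 3.004 m; N'_2 = 235·cos(-2.9°) − 18·3.004 = 180.6; c'Δl = 44.16; W sinα = -11.9
Slice 3: Δl = 3.1/cos9.2° = 3.140 m; N'_3 = 363·cos9.2° − 24·3.140 = 283.0; c'Δl = 46.16; W sinα = 58.0
Slice 4: Δl = 2.5/cos20.6° = 2.671 m; N'_4 = 280·cos20.6° − 53·2.671 = 120.5; c'Δl = 39.26; W sinα = 98.5
Slice 5: Δl = 2.1/cos30.6° = 2.440 m; N'_5 = 194·cos30.6° − 33·2.440 = 86.5; c'Δl = 35.86; W sinα = 98.8
Slice 6: Δl = 1.9/cos40.3° = 2.491 m; N'_6 = 127·cos40.3° − 8·2.491 = 76.9; c'Δl = 36.62; W sinα = 82.1
Slice 7: Δl = 2.2/cos52.0° = 3.573 m; N'_7 = 64·cos52.0° − 10·3.573 = 3.7; c'Δl = 52.53; W sinα = 50.4
Σc'Δl = 300.2 kN/m; ΣN' = 829.1 kN/m; ΣW sinα = 353.6 kN/m
Resisting = 300.2 + 829.1·tan29.4° = 300.2 + 467.2 = 767.4 kN/m
FS = 767.4 / 353.6 = 2.170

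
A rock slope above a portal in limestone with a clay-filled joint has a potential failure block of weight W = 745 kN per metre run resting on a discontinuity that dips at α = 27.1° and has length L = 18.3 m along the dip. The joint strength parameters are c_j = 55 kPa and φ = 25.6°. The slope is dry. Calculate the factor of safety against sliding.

Resolving the block weight along and normal to the plane and applying the Mohr–Coulomb strength on the joint:
N' = W cosα = 745·cos27.1° = 663.2 kN/m
Driving force T = W sinα = 745·sin27.1° = 339.4 kN/m
Resisting force R = c_j·L + N'·tanφ = 55·18.3 + 663.2·tan25.6° = 1006.5 + 317.8 = 1324.3 kN/m
FS = R / T = 1324.3 / 339.4 = 3.902

FS = 3.90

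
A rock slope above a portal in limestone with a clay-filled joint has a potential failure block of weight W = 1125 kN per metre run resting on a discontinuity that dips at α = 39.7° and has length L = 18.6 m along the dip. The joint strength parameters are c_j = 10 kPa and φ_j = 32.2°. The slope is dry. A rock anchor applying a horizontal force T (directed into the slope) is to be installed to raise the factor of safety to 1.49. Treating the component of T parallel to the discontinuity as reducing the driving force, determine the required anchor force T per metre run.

Resolving forces along and normal to the sliding plane, with the horizontal anchor force T adding T·sinα to the effective normal force and T·cosα acting up the plane against the driving force:
FS = [c_jL + (W cosα + T sinα) tanφ_j] / [W sinα − T cosα]
Without the anchor: N' = 865.6 kN/m, driving T_d = 718.6 kN/m, resisting R = 10·18.6 + 865.6·tan32.2° = 731.1 kN/m, FS = 1.02.
Setting FS = 1.49 and solving for T:
1.49·(718.6 − T cos39.7°) = 731.1 + T sin39.7°·tan32.2°
T·(sin39.7°·tan32.2° + 1.49·cos39.7°) = 1.49·718.6 − 731.1
T·(0.6388·0.6297 + 1.49·0.7694) = 1070.7 − 731.1 = 339.7
T·1.5487 = 339.7
T = 219.3 kN/m

T = 219 kN/m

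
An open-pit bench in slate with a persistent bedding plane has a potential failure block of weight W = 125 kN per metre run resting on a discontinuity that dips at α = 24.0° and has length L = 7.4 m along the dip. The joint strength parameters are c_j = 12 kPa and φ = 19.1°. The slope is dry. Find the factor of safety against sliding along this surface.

FS = 2.52

Resolving the block weight along and normal to the plane and applying the Mohr–Coulomb strength on the joint:
N' = W cosα = 125·cos24.0° = 114.2 kN/m
Driving force T = W sinα = 125·sin24.0° = 50.8 kN/m
Resisting force R = c_j·L + N'·tanφ = 12·7.4 + 114.2·tan19.1° = 88.8 + 39.5 = 128.3 kN/m
FS = R / T = 128.3 / 50.8 = 2.524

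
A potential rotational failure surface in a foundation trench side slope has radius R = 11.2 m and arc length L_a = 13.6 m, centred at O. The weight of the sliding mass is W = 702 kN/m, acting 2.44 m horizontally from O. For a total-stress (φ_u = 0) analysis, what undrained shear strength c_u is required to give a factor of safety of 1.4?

c_u = 15.7 kPa

FS = c_u·L_a·R / (W·d), so c_u = FS·W·d / (L_a·R).
c_u = 1.4·702·2.44 / (13.60·11.2) = 2398.0 / 152.32 = 15.74 kPa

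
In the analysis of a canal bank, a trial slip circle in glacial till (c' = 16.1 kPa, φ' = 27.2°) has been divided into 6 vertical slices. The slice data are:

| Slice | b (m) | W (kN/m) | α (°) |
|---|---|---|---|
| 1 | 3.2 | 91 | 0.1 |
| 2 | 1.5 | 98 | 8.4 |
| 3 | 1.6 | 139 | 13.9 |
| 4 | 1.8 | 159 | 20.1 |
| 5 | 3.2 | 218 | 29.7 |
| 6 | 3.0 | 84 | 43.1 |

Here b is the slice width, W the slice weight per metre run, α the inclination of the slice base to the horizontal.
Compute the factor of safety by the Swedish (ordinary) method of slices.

Ordinary method of slices: FS = Σ[c'·Δl_i + (W_i cosα_i)·tanφ'] / Σ W_i sinα_i, with Δl_i = b_i / cosα_i.
Slice 1: Δl = 3.2/cos0.1° = 3.200 m; N'_1 = 91·cos0.1° = 91.0; c'Δl = 51.52; W sinα = 0.2
Slice 2: Δl = 1.5/cos8.4° = 1.516 m; N'_2 = 98·cos8.4° = 96.9; c'Δl = 24.41; W sinα = 14.3
Slice 3: Δl = 1.6/cos13.9° = 1.648 m; N'_3 = 139·cos13.9° = 134.9; c'Δl = 26.54; W sinα = 33.4
Slice 4: Δl = 1.8/cos20.1° = 1.917 m; N'_4 = 159·cos20.1° = 149.3; c'Δl = 30.86; W sinα = 54.6
Slice 5: Δl = 3.2/cos29.7° = 3.684 m; N'_5 = 218·cos29.7° = 189.4; c'Δl = 59.31; W sinα = 108.0
Slice 6: Δl = 3.0/cos43.1° = 4.109 m; N'_6 = 84·cos43.1° = 61.3; c'Δl = 66.15; W sinα = 57.4
Σc'Δl = 258.8 kN/m; ΣN' = 722.9 kN/m; ΣW sinα = 267.9 kN/m
Resisting = 258.8 + 722.9·tan27.2° = 258.8 + 371.5 = 630.3 kN/m
FS = 630.3 / 267.9 = 2.353

FS = 2.35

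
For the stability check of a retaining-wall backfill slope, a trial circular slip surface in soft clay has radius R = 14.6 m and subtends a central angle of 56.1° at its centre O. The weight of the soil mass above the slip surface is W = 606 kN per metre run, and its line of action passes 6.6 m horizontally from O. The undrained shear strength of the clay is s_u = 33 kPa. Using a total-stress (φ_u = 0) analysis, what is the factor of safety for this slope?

Taking moments about the centre O, the resisting moment is provided by the undrained shear strength acting along the arc:
Arc length L_a = R·θ = 14.6·(56.1°·π/180) = 14.6·0.9791 = 14.30 m
M_R = s_u·L_a·R = 33·14.30·14.6 = 6887.5 kN·m/m
M_D = W·d = 606·6.6 = 3999.6 kN·m/m
FS = M_R / M_D = 6887.5 / 3999.6 = 1.722

FS = 1.72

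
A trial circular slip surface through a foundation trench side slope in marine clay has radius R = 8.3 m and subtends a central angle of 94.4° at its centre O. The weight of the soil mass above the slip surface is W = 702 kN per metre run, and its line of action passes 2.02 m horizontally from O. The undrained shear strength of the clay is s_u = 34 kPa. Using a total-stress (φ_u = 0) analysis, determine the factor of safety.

Taking moments about the centre O, the resisting moment is provided by the undrained shear strength acting along the arc:
Arc length L_a = R·θ = 8.3·(94.4°·π/180) = 8.3·1.6476 = 13.68 m
M_R = s_u·L_a·R = 34·13.68·8.3 = 3859.1 kN·m/m
M_D = W·d = 702·2.02 = 1418.0 kN·m/m
FS = M_R / M_D = 3859.1 / 1418.0 = 2.721

FS = 2.72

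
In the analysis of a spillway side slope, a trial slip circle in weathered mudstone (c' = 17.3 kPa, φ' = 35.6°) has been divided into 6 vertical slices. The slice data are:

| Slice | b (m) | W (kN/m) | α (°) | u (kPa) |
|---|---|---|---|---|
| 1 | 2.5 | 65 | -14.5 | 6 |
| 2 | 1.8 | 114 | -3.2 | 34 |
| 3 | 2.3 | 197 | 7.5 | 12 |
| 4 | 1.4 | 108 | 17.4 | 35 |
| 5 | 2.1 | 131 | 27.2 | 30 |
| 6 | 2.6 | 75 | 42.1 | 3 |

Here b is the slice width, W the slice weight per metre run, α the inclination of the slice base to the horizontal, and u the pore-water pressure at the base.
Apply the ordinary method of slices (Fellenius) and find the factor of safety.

Ordinary method of slices: FS = Σ[c'·Δl_i + (W_i cosα_i − u_i·Δl_i)·tanφ'] / Σ W_i sinα_i, with Δl_i = b_i / cosα_i.
Slice 1: Δl = 2.5/cos(-14.5°) = 2.582 m; N'_1 = 65·cos(-14.5°) − 6·2.582 = 47.4; c'Δl = 44.67; W sinα = -16.3
Slice 2: Δl = 1.8/cos(-3.2°) = 1.803 m; N'_2 = 114·cos(-3.2°) − 34·1.803 = 52.5; c'Δl = 31.19; W sinα = -6.4
Slice 3: Δl = 2.3/cos7.5° = 2.320 m; N'_3 = 197·cos7.5° − 12·2.320 = 167.5; c'Δl = 40.13; W sinα = 25.7
Slice 4: Δl = 1.4/cos17.4° = 1.467 m; N'_4 = 108·cos17.4° − 35·1.467 = 51.7; c'Δl = 25.38; W sinα = 32.3
Slice 5: Δl = 2.1/cos27.2° = 2.361 m; N'_5 = 131·cos27.2° − 30·2.361 = 45.7; c'Δl = 40.85; W sinα = 59.9
Slice 6: Δl = 2.6/cos42.1° = 3.504 m; N'_6 = 75·cos42.1° − 3·3.504 = 45.1; c'Δl = 60.62; W sinα = 50.3
Σc'Δl = 242.8 kN/m; ΣN' = 410.0 kN/m; ΣW sinα = 145.5 kN/m
Resisting = 242.8 + 410.0·tan35.6° = 242.8 + 293.5 = 536.4 kN/m
FS = 536.4 / 145.5 = 3.685

FS = 3.69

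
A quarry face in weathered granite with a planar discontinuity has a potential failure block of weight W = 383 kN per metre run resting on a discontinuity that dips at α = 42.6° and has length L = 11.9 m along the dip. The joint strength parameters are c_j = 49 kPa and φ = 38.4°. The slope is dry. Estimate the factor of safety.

FS = 3.11

Resolving the block weight along and normal to the plane and applying the Mohr–Coulomb strength on the joint:
N' = W cosα = 383·cos42.6° = 281.9 kN/m
Driving force T = W sinα = 383·sin42.6° = 259.2 kN/m
Resisting force R = c_j·L + N'·tanφ = 49·11.9 + 281.9·tan38.4° = 583.1 + 223.5 = 806.6 kN/m
FS = R / T = 806.6 / 259.2 = 3.111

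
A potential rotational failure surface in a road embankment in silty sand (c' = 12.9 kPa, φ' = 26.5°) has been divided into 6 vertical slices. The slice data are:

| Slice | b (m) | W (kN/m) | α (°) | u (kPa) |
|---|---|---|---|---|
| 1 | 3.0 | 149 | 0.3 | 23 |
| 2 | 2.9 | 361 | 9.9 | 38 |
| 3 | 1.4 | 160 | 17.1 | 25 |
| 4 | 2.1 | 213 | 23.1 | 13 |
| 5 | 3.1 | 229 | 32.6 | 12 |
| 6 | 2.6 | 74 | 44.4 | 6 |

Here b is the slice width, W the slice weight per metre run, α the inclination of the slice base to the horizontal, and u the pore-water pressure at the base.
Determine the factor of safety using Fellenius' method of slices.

Ordinary method of slices: FS = Σ[c'·Δl_i + (W_i cosα_i − u_i·Δl_i)·tanφ'] / Σ W_i sinα_i, with Δl_i = b_i / cosα_i.
Slice 1: Δl = 3.0/cos0.3° = 3.000 m; N'_1 = 149·cos0.3° − 23·3.000 = 80.0; c'Δl = 38.70; W sinα = 0.8
Slice 2: Δl = 2.9/cos9.9° = 2.944 m; N'_2 = 361·cos9.9° − 38·2.944 = 243.8; c'Δl = 37.98; W sinα = 62.1
Slice 3: Δl = 1.4/cos17.1° = 1.465 m; N'_3 = 160·cos17.1° − 25·1.465 = 116.3; c'Δl = 18.90; W sinα = 47.0
Slice 4: Δl = 2.1/cos23.1° = 2.283 m; N'_4 = 213·cos23.1° − 13·2.283 = 166.2; c'Δl = 29.45; W sinα = 83.6
Slice 5: Δl = 3.1/cos32.6° = 3.680 m; N'_5 = 229·cos32.6° − 12·3.680 = 148.8; c'Δl = 47.47; W sinα = 123.4
Slice 6: Δl = 2.6/cos44.4° = 3.639 m; N'_6 = 74·cos44.4° − 6·3.639 = 31.0; c'Δl = 46.94; W sinα = 51.8
Σc'Δl = 219.4 kN/m; ΣN' = 786.1 kN/m; ΣW sinα = 368.6 kN/m
Resisting = 219.4 + 786.1·tan26.5° = 219.4 + 391.9 = 611.4 kN/m
FS = 611.4 / 368.6 = 1.659

FS = 1.66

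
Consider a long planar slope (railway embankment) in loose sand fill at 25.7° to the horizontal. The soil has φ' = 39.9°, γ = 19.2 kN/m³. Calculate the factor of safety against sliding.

FS = 1.74

For a dry cohesionless infinite slope the factor of safety is FS = tanφ' / tanβ.
FS = tan39.9° / tan25.7° = 0.8361 / 0.4813 = 1.737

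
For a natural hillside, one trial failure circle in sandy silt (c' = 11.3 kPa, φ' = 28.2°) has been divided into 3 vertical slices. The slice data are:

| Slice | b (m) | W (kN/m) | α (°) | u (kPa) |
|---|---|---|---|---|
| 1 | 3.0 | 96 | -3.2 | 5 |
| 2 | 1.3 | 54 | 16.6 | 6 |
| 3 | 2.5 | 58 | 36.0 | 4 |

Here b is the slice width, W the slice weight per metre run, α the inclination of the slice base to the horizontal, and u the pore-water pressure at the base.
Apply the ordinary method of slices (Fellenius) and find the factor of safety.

Ordinary method of slices: FS = Σ[c'·Δl_i + (W_i cosα_i − u_i·Δl_i)·tanφ'] / Σ W_i sinα_i, with Δl_i = b_i / cosα_i.
Slice 1: Δl = 3.0/cos(-3.2°) = 3.005 m; N'_1 = 96·cos(-3.2°) − 5·3.005 = 80.8; c'Δl = 33.95; W sinα = -5.4
Slice 2: Δl = 1.3/cos16.6° = 1.357 m; N'_2 = 54·cos16.6° − 6·1.357 = 43.6; c'Δl = 15.33; W sinα = 15.4
Slice 3: Δl = 2.5/cos36.0° = 3.090 m; N'_3 = 58·cos36.0° − 4·3.090 = 34.6; c'Δl = 34.92; W sinα = 34.1
Σc'Δl = 84.2 kN/m; ΣN' = 159.0 kN/m; ΣW sinα = 44.2 kN/m
Resisting = 84.2 + 159.0·tan28.2° = 84.2 + 85.3 = 169.5 kN/m
FS = 169.5 / 44.2 = 3.837

FS = 3.84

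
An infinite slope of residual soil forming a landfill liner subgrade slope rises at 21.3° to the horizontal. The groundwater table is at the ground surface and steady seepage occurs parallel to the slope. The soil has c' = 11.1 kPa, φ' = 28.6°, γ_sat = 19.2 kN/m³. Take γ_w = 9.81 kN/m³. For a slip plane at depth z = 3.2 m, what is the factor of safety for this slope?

With seepage parallel to the slope and the water table at the surface, the effective normal stress on the slip plane uses the buoyant unit weight γ' = γ_sat − γ_w while the driving shear stress uses γ_sat:
FS = [c' + γ' z cos²β tanφ'] / [γ_sat z sinβ cosβ]
γ' = 19.2 − 9.81 = 9.39 kN/m³
Numerator = 11.1 + 9.39·3.2·cos²21.3°·tan28.6° = 11.1 + 9.39·3.2·0.8680·0.5452 = 25.321 kPa
Denominator = 19.2·3.2·sin21.3°·cos21.3° = 19.2·3.2·0.3633·0.9317 = 20.794 kPa
FS = 25.321 / 20.794 = 1.218

FS = 1.22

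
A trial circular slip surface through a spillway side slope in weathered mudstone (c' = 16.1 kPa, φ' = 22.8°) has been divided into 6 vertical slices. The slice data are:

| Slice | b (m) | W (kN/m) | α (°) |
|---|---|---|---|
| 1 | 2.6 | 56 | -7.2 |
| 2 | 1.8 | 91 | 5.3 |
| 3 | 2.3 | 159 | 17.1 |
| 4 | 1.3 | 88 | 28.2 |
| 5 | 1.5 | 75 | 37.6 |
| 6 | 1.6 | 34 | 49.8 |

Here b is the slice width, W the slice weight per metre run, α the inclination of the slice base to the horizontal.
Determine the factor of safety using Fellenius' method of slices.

Ordinary method of slices: FS = Σ[c'·Δl_i + (W_i cosα_i)·tanφ'] / Σ W_i sinα_i, with Δl_i = b_i / cosα_i.
Slice 1: Δl = 2.6/cos(-7.2°) = 2.621 m; N'_1 = 56·cos(-7.2°) = 55.6; c'Δl = 42.19; W sinα = -7.0
Slice 2: Δl = 1.8/cos5.3° = 1.808 m; N'_2 = 91·cos5.3° = 90.6; c'Δl = 29.10; W sinα = 8.4
Slice 3: Δl = 2.3/cos17.1° = 2.406 m; N'_3 = 159·cos17.1° = 152.0; c'Δl = 38.74; W sinα = 46.8
Slice 4: Δl = 1.3/cos28.2° = 1.475 m; N'_4 = 88·cos28.2° = 77.6; c'Δl = 23.75; W sinα = 41.6
Slice 5: Δl = 1.5/cos37.6° = 1.893 m; N'_5 = 75·cos37.6° = 59.4; c'Δl = 30.48; W sinα = 45.8
Slice 6: Δl = 1.6/cos49.8° = 2.479 m; N'_6 = 34·cos49.8° = 21.9; c'Δl = 39.91; W sinα = 26.0
Σc'Δl = 204.2 kN/m; ΣN' = 457.1 kN/m; ΣW sinα = 161.5 kN/m
Resisting = 204.2 + 457.1·tan22.8° = 204.2 + 192.1 = 396.3 kN/m
FS = 396.3 / 161.5 = 2.455

FS = 2.45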